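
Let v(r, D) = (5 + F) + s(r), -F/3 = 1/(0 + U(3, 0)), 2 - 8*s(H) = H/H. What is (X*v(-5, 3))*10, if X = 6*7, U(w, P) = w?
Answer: 3465/2 ≈ 1732.5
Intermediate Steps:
s(H) = ⅛ (s(H) = ¼ - H/(8*H) = ¼ - ⅛*1 = ¼ - ⅛ = ⅛)
X = 42
F = -1 (F = -3/(0 + 3) = -3/3 = -3*⅓ = -1)
v(r, D) = 33/8 (v(r, D) = (5 - 1) + ⅛ = 4 + ⅛ = 33/8)
(X*v(-5, 3))*10 = (42*(33/8))*10 = (693/4)*10 = 3465/2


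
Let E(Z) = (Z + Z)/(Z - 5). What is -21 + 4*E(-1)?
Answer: -59/3 ≈ -19.667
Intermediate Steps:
E(Z) = 2*Z/(-5 + Z) (E(Z) = (2*Z)/(-5 + Z) = 2*Z/(-5 + Z))
-21 + 4*E(-1) = -21 + 4*(2*(-1)/(-5 - 1)) = -21 + 4*(2*(-1)/(-6)) = -21 + 4*(2*(-1)*(-⅙)) = -21 + 4*(⅓) = -21 + 4/3 = -59/3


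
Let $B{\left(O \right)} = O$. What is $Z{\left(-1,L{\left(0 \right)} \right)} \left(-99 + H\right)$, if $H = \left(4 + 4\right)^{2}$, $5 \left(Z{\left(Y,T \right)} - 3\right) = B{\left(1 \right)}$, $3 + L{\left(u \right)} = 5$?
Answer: $-112$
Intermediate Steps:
$L{\left(u \right)} = 2$ ($L{\left(u \right)} = -3 + 5 = 2$)
$Z{\left(Y,T \right)} = \frac{16}{5}$ ($Z{\left(Y,T \right)} = 3 + \frac{1}{5} \cdot 1 = 3 + \frac{1}{5} = \frac{16}{5}$)
$H = 64$ ($H = 8^{2} = 64$)
$Z{\left(-1,L{\left(0 \right)} \right)} \left(-99 + H\right) = \frac{16 \left(-99 + 64\right)}{5} = \frac{16}{5} \left(-35\right) = -112$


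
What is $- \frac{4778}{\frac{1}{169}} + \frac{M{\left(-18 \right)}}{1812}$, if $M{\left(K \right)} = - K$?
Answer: $- \frac{243859561}{302} \approx -8.0748 \cdot 10^{5}$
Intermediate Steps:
$- \frac{4778}{\frac{1}{169}} + \frac{M{\left(-18 \right)}}{1812} = - \frac{4778}{\frac{1}{169}} + \frac{\left(-1\right) \left(-18\right)}{1812} = - 4778 \frac{1}{\frac{1}{169}} + 18 \cdot \frac{1}{1812} = \left(-4778\right) 169 + \frac{3}{302} = -807482 + \frac{3}{302} = - \frac{243859561}{302}$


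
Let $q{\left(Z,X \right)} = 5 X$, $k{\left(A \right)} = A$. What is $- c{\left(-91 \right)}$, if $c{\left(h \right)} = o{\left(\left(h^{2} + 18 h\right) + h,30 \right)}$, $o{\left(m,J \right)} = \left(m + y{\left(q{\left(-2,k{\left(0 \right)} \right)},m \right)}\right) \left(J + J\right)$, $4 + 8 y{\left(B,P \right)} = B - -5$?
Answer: $- \frac{786255}{2} \approx -3.9313 \cdot 10^{5}$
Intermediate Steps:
$y{\left(B,P \right)} = \frac{1}{8} + \frac{B}{8}$ ($y{\left(B,P \right)} = - \frac{1}{2} + \frac{B - -5}{8} = - \frac{1}{2} + \frac{B + 5}{8} = - \frac{1}{2} + \frac{5 + B}{8} = - \frac{1}{2} + \left(\frac{5}{8} + \frac{B}{8}\right) = \frac{1}{8} + \frac{B}{8}$)
$o{\left(m,J \right)} = 2 J \left(\frac{1}{8} + m\right)$ ($o{\left(m,J \right)} = \left(m + \left(\frac{1}{8} + \frac{5 \cdot 0}{8}\right)\right) \left(J + J\right) = \left(m + \left(\frac{1}{8} + \frac{1}{8} \cdot 0\right)\right) 2 J = \left(m + \left(\frac{1}{8} + 0\right)\right) 2 J = \left(m + \frac{1}{8}\right) 2 J = \left(\frac{1}{8} + m\right) 2 J = 2 J \left(\frac{1}{8} + m\right)$)
$c{\left(h \right)} = \frac{15}{2} + 60 h^{2} + 1140 h$ ($c{\left(h \right)} = \frac{1}{4} \cdot 30 \left(1 + 8 \left(\left(h^{2} + 18 h\right) + h\right)\right) = \frac{1}{4} \cdot 30 \left(1 + 8 \left(h^{2} + 19 h\right)\right) = \frac{1}{4} \cdot 30 \left(1 + \left(8 h^{2} + 152 h\right)\right) = \frac{1}{4} \cdot 30 \left(1 + 8 h^{2} + 152 h\right) = \frac{15}{2} + 60 h^{2} + 1140 h$)
$- c{\left(-91 \right)} = - (\frac{15}{2} + 60 \left(-91\right) \left(19 - 91\right)) = - (\frac{15}{2} + 60 \left(-91\right) \left(-72\right)) = - (\frac{15}{2} + 393120) = \left(-1\right) \frac{786255}{2} = - \frac{786255}{2}$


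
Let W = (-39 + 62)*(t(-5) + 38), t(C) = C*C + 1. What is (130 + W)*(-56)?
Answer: -89712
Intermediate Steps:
t(C) = 1 + C**2 (t(C) = C**2 + 1 = 1 + C**2)
W = 1472 (W = (-39 + 62)*((1 + (-5)**2) + 38) = 23*((1 + 25) + 38) = 23*(26 + 38) = 23*64 = 1472)
(130 + W)*(-56) = (130 + 1472)*(-56) = 1602*(-56) = -89712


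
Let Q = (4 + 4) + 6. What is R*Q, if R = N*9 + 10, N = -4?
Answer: -364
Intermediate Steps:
R = -26 (R = -4*9 + 10 = -36 + 10 = -26)
Q = 14 (Q = 8 + 6 = 14)
R*Q = -26*14 = -364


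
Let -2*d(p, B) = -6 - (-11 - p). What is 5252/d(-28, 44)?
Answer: 10504/23 ≈ 456.70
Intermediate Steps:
d(p, B) = -5/2 - p/2 (d(p, B) = -(-6 - (-11 - p))/2 = -(-6 + (11 + p))/2 = -(5 + p)/2 = -5/2 - p/2)
5252/d(-28, 44) = 5252/(-5/2 - ½*(-28)) = 5252/(-5/2 + 14) = 5252/(23/2) = 5252*(2/23) = 10504/23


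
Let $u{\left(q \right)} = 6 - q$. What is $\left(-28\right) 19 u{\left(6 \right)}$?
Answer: $0$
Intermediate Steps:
$\left(-28\right) 19 u{\left(6 \right)} = \left(-28\right) 19 \left(6 - 6\right) = - 532 \left(6 - 6\right) = \left(-532\right) 0 = 0$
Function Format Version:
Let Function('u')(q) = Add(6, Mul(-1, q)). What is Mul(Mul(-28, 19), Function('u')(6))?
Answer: 0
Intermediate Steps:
Mul(Mul(-28, 19), Function('u')(6)) = Mul(Mul(-28, 19), Add(6, Mul(-1, 6))) = Mul(-532, Add(6, -6)) = Mul(-532, 0) = 0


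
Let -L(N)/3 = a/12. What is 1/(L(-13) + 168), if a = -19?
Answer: 4/691 ≈ 0.0057887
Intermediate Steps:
L(N) = 19/4 (L(N) = -(-57)/12 = -3*(-19/12) = 19/4)
1/(L(-13) + 168) = 1/(19/4 + 168) = 1/(691/4) = 4/691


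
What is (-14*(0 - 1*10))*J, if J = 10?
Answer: 1400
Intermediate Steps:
(-14*(0 - 1*10))*J = -14*(0 - 1*10)*10 = -14*(0 - 10)*10 = -14*(-10)*10 = 140*10 = 1400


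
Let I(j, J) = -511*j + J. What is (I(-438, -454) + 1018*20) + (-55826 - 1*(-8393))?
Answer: 196291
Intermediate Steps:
I(j, J) = J - 511*j
(I(-438, -454) + 1018*20) + (-55826 - 1*(-8393)) = ((-454 - 511*(-438)) + 1018*20) + (-55826 - 1*(-8393)) = ((-454 + 223818) + 20360) + (-55826 + 8393) = (223364 + 20360) - 47433 = 243724 - 47433 = 196291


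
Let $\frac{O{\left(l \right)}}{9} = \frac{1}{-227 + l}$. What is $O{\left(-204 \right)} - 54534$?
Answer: $- \frac{23504163}{431} \approx -54534.0$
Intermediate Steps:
$O{\left(l \right)} = \frac{9}{-227 + l}$
$O{\left(-204 \right)} - 54534 = \frac{9}{-227 - 204} - 54534 = \frac{9}{-431} - 54534 = 9 \left(- \frac{1}{431}\right) - 54534 = - \frac{9}{431} - 54534 = - \frac{23504163}{431}$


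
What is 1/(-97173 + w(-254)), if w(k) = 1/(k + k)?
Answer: -508/49363885 ≈ -1.0291e-5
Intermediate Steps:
w(k) = 1/(2*k)
1/(-97173 + w(-254)) = 1/(-97173 + (½)/(-254)) = 1/(-97173 + (½)*(-1/254)) = 1/(-97173 - 1/508) = 1/(-49363885/508) = -508/49363885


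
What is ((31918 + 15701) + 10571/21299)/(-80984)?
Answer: -253561913/431219554 ≈ -0.58801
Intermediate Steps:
((31918 + 15701) + 10571/21299)/(-80984) = (47619 + 10571*(1/21299))*(-1/80984) = (47619 + 10571/21299)*(-1/80984) = (1014247652/21299)*(-1/80984) = -253561913/431219554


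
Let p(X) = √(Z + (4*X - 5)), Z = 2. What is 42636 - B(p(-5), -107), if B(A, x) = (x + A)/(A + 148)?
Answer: 311631795/7309 - 85*I*√23/7309 ≈ 42637.0 - 0.055773*I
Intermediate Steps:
p(X) = √(-3 + 4*X) (p(X) = √(2 + (4*X - 5)) = √(2 + (-5 + 4*X)) = √(-3 + 4*X))
B(A, x) = (A + x)/(148 + A)
42636 - B(p(-5), -107) = 42636 - (√(-3 + 4*(-5)) - 107)/(148 + √(-3 + 4*(-5))) = 42636 - (√(-3 - 20) - 107)/(148 + √(-3 - 20)) = 42636 - (√(-23) - 107)/(148 + √(-23)) = 42636 - (I*√23 - 107)/(148 + I*√23) = 42636 - (-107 + I*√23)/(148 + I*√23)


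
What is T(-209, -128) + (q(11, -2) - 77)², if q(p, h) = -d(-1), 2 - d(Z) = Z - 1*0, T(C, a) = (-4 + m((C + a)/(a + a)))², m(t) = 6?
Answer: 6404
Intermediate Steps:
T(C, a) = 4 (T(C, a) = (-4 + 6)² = 2² = 4)
d(Z) = 2 - Z (d(Z) = 2 - (Z - 1*0) = 2 - (Z + 0) = 2 - Z)
q(p, h) = -3 (q(p, h) = -(2 - 1*(-1)) = -(2 + 1) = -1*3 = -3)
T(-209, -128) + (q(11, -2) - 77)² = 4 + (-3 - 77)² = 4 + (-80)² = 4 + 6400 = 6404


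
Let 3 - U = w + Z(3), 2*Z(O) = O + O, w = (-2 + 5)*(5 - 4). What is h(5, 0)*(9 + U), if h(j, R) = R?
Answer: 0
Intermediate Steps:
w = 3 (w = 3*1 = 3)
Z(O) = O (Z(O) = (O + O)/2 = (2*O)/2 = O)
U = -3 (U = 3 - (3 + 3) = 3 - 1*6 = 3 - 6 = -3)
h(5, 0)*(9 + U) = 0*(9 - 3) = 0*6 = 0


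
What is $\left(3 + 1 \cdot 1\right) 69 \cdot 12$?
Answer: $3312$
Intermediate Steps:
$\left(3 + 1 \cdot 1\right) 69 \cdot 12 = \left(3 + 1\right) 69 \cdot 12 = 4 \cdot 69 \cdot 12 = 276 \cdot 12 = 3312$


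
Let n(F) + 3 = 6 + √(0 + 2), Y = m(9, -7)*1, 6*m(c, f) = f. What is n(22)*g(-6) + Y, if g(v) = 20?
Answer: 353/6 + 20*√2 ≈ 87.118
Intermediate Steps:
m(c, f) = f/6
Y = -7/6 (Y = ((⅙)*(-7))*1 = -7/6*1 = -7/6 ≈ -1.1667)
n(F) = 3 + √2 (n(F) = -3 + (6 + √(0 + 2)) = -3 + (6 + √2) = 3 + √2)
n(22)*g(-6) + Y = (3 + √2)*20 - 7/6 = (60 + 20*√2) - 7/6 = 353/6 + 20*√2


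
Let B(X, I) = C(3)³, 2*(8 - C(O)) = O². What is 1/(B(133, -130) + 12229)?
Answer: 8/98175 ≈ 8.1487e-5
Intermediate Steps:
C(O) = 8 - O²/2
B(X, I) = 343/8 (B(X, I) = (8 - ½*3²)³ = (8 - ½*9)³ = (8 - 9/2)³ = (7/2)³ = 343/8)
1/(B(133, -130) + 12229) = 1/(343/8 + 12229) = 1/(98175/8) = 8/98175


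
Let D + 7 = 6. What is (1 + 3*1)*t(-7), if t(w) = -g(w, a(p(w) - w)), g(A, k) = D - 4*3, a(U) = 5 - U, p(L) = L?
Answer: 52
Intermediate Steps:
D = -1 (D = -7 + 6 = -1)
g(A, k) = -13 (g(A, k) = -1 - 4*3 = -1 - 12 = -13)
t(w) = 13 (t(w) = -1*(-13) = 13)
(1 + 3*1)*t(-7) = (1 + 3*1)*13 = (1 + 3)*13 = 4*13 = 52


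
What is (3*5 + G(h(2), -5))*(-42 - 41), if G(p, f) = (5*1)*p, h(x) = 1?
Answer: -1660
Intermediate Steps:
G(p, f) = 5*p
(3*5 + G(h(2), -5))*(-42 - 41) = (3*5 + 5*1)*(-42 - 41) = (15 + 5)*(-83) = 20*(-83) = -1660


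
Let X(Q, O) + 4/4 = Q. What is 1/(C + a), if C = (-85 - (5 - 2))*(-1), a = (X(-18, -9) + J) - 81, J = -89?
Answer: -1/101 ≈ -0.0099010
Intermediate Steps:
X(Q, O) = -1 + Q
a = -189 (a = ((-1 - 18) - 89) - 81 = (-19 - 89) - 81 = -108 - 81 = -189)
C = 88 (C = (-85 - 1*3)*(-1) = (-85 - 3)*(-1) = -88*(-1) = 88)
1/(C + a) = 1/(88 - 189) = 1/(-101) = -1/101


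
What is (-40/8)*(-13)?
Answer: 65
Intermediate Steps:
(-40/8)*(-13) = ((1/8)*(-40))*(-13) = -5*(-13) = 65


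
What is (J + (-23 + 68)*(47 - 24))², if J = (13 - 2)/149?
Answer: 23785659076/22201 ≈ 1.0714e+6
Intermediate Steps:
J = 11/149 (J = 11*(1/149) = 11/149 ≈ 0.073825)
(J + (-23 + 68)*(47 - 24))² = (11/149 + (-23 + 68)*(47 - 24))² = (11/149 + 45*23)² = (11/149 + 1035)² = (154226/149)² = 23785659076/22201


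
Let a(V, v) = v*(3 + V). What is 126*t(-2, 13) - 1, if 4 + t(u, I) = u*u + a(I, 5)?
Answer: 10079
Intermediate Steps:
t(u, I) = 11 + u² + 5*I (t(u, I) = -4 + (u*u + 5*(3 + I)) = -4 + (u² + (15 + 5*I)) = -4 + (15 + u² + 5*I) = 11 + u² + 5*I)
126*t(-2, 13) - 1 = 126*(11 + (-2)² + 5*13) - 1 = 126*(11 + 4 + 65) - 1 = 126*80 - 1 = 10080 - 1 = 10079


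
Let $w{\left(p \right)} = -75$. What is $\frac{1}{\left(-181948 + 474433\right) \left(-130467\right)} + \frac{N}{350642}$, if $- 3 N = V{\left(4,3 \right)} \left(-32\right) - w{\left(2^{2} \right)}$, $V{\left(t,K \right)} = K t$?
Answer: $\frac{231202507079}{787080744849870} \approx 0.00029375$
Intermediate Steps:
$N = 103$ ($N = - \frac{3 \cdot 4 \left(-32\right) - -75}{3} = - \frac{12 \left(-32\right) + 75}{3} = - \frac{-384 + 75}{3} = \left(- \frac{1}{3}\right) \left(-309\right) = 103$)
$\frac{1}{\left(-181948 + 474433\right) \left(-130467\right)} + \frac{N}{350642} = \frac{1}{\left(-181948 + 474433\right) \left(-130467\right)} + \frac{103}{350642} = \frac{1}{292485} \left(- \frac{1}{130467}\right) + 103 \cdot \frac{1}{350642} = \frac{1}{292485} \left(- \frac{1}{130467}\right) + \frac{103}{350642} = - \frac{1}{38159640495} + \frac{103}{350642} = \frac{231202507079}{787080744849870}$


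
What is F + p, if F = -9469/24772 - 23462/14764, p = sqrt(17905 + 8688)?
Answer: -180250245/91433452 + sqrt(26593) ≈ 161.10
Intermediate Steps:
p = sqrt(26593) ≈ 163.07
F = -180250245/91433452 (F = -9469*1/24772 - 23462*1/14764 = -9469/24772 - 11731/7382 = -180250245/91433452 ≈ -1.9714)
F + p = -180250245/91433452 + sqrt(26593)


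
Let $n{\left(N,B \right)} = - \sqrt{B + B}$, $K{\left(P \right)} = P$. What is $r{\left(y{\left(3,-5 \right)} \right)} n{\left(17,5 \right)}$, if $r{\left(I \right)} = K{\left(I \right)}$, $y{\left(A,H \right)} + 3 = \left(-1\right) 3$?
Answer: $6 \sqrt{10} \approx 18.974$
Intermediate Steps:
$y{\left(A,H \right)} = -6$ ($y{\left(A,H \right)} = -3 - 3 = -6$)
$r{\left(I \right)} = I$
$n{\left(N,B \right)} = - \sqrt{2} \sqrt{B}$ ($n{\left(N,B \right)} = - \sqrt{2 B} = - \sqrt{2} \sqrt{B}$)
$r{\left(y{\left(3,-5 \right)} \right)} n{\left(17,5 \right)} = - 6 \left(- \sqrt{2} \sqrt{5}\right) = - 6 \left(- \sqrt{10}\right) = 6 \sqrt{10}$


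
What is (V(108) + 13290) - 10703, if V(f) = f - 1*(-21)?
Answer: 2716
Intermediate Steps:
V(f) = 21 + f (V(f) = f + 21 = 21 + f)
(V(108) + 13290) - 10703 = ((21 + 108) + 13290) - 10703 = (129 + 13290) - 10703 = 13419 - 10703 = 2716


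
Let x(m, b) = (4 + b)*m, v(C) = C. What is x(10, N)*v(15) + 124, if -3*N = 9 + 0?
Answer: 274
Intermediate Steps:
N = -3 (N = -(9 + 0)/3 = -1/3*9 = -3)
x(m, b) = m*(4 + b)
x(10, N)*v(15) + 124 = (10*(4 - 3))*15 + 124 = (10*1)*15 + 124 = 10*15 + 124 = 150 + 124 = 274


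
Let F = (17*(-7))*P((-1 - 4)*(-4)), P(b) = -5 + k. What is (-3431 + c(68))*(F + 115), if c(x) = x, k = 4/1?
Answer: -786942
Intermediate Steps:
k = 4 (k = 4*1 = 4)
P(b) = -1 (P(b) = -5 + 4 = -1)
F = 119 (F = (17*(-7))*(-1) = -119*(-1) = 119)
(-3431 + c(68))*(F + 115) = (-3431 + 68)*(119 + 115) = -3363*234 = -786942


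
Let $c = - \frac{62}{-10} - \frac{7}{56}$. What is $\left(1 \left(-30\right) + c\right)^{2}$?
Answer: $\frac{915849}{1600} \approx 572.41$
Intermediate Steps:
$c = \frac{243}{40}$ ($c = \left(-62\right) \left(- \frac{1}{10}\right) - \frac{1}{8} = \frac{31}{5} - \frac{1}{8} = \frac{243}{40} \approx 6.075$)
$\left(1 \left(-30\right) + c\right)^{2} = \left(1 \left(-30\right) + \frac{243}{40}\right)^{2} = \left(-30 + \frac{243}{40}\right)^{2} = \left(- \frac{957}{40}\right)^{2} = \frac{915849}{1600}$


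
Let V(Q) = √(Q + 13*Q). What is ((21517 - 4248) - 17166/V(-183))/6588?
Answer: 17269/6588 + 2861*I*√2562/2813076 ≈ 2.6213 + 0.051479*I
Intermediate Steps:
V(Q) = √14*√Q (V(Q) = √(14*Q) = √14*√Q)
((21517 - 4248) - 17166/V(-183))/6588 = ((21517 - 4248) - 17166*(-I*√2562/2562))/6588 = (17269 - 17166*(-I*√2562/2562))*(1/6588) = (17269 - (-2861)*I*√2562/427)*(1/6588) = (17269 + 2861*I*√2562/427)*(1/6588) = 17269/6588 + 2861*I*√2562/2813076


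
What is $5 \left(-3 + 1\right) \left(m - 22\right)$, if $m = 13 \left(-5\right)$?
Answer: $870$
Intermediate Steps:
$m = -65$
$5 \left(-3 + 1\right) \left(m - 22\right) = 5 \left(-3 + 1\right) \left(-65 - 22\right) = 5 \left(-2\right) \left(-87\right) = \left(-10\right) \left(-87\right) = 870$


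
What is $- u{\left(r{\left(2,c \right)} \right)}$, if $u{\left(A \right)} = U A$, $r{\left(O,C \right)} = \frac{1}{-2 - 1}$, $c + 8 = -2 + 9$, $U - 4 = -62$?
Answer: $- \frac{58}{3} \approx -19.333$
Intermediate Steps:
$U = -58$ ($U = 4 - 62 = -58$)
$c = -1$ ($c = -8 + \left(-2 + 9\right) = -8 + 7 = -1$)
$r{\left(O,C \right)} = - \frac{1}{3}$ ($r{\left(O,C \right)} = \frac{1}{-2 - 1} = \frac{1}{-3} = - \frac{1}{3}$)
$u{\left(A \right)} = - 58 A$
$- u{\left(r{\left(2,c \right)} \right)} = - \frac{\left(-58\right) \left(-1\right)}{3} = \left(-1\right) \frac{58}{3} = - \frac{58}{3}$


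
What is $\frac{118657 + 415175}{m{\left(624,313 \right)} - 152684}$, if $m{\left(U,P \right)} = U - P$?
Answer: $- \frac{13688}{3907} \approx -3.5035$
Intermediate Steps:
$\frac{118657 + 415175}{m{\left(624,313 \right)} - 152684} = \frac{118657 + 415175}{\left(624 - 313\right) - 152684} = \frac{533832}{\left(624 - 313\right) - 152684} = \frac{533832}{311 - 152684} = \frac{533832}{-152373} = 533832 \left(- \frac{1}{152373}\right) = - \frac{13688}{3907}$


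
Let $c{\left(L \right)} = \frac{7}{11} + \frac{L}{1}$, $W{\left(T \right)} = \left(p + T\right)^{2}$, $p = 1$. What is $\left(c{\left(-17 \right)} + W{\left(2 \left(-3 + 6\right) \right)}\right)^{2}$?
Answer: $\frac{128881}{121} \approx 1065.1$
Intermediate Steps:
$W{\left(T \right)} = \left(1 + T\right)^{2}$
$c{\left(L \right)} = \frac{7}{11} + L$ ($c{\left(L \right)} = 7 \cdot \frac{1}{11} + L 1 = \frac{7}{11} + L$)
$\left(c{\left(-17 \right)} + W{\left(2 \left(-3 + 6\right) \right)}\right)^{2} = \left(\left(\frac{7}{11} - 17\right) + \left(1 + 2 \left(-3 + 6\right)\right)^{2}\right)^{2} = \left(- \frac{180}{11} + \left(1 + 2 \cdot 3\right)^{2}\right)^{2} = \left(- \frac{180}{11} + \left(1 + 6\right)^{2}\right)^{2} = \left(- \frac{180}{11} + 7^{2}\right)^{2} = \left(- \frac{180}{11} + 49\right)^{2} = \left(\frac{359}{11}\right)^{2} = \frac{128881}{121}$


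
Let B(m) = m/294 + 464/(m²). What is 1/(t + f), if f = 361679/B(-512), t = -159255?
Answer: -4190041/1538370043647 ≈ -2.7237e-6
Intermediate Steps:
B(m) = 464/m² + m/294 (B(m) = m*(1/294) + 464/m² = m/294 + 464/m² = 464/m² + m/294)
f = -871085064192/4190041 (f = 361679/(464/(-512)² + (1/294)*(-512)) = 361679/(464*(1/262144) - 256/147) = 361679/(29/16384 - 256/147) = 361679/(-4190041/2408448) = 361679*(-2408448/4190041) = -871085064192/4190041 ≈ -2.0789e+5)
1/(t + f) = 1/(-159255 - 871085064192/4190041) = 1/(-1538370043647/4190041) = -4190041/1538370043647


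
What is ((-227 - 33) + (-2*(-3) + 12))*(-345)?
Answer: 83490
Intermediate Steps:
((-227 - 33) + (-2*(-3) + 12))*(-345) = (-260 + (6 + 12))*(-345) = (-260 + 18)*(-345) = -242*(-345) = 83490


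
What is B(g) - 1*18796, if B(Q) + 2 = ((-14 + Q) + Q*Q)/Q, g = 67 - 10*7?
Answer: -56386/3 ≈ -18795.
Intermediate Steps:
g = -3 (g = 67 - 70 = -3)
B(Q) = -2 + (-14 + Q + Q²)/Q (B(Q) = -2 + ((-14 + Q) + Q*Q)/Q = -2 + ((-14 + Q) + Q²)/Q = -2 + (-14 + Q + Q²)/Q)
B(g) - 1*18796 = (-1 - 3 - 14/(-3)) - 1*18796 = (-1 - 3 - 14*(-⅓)) - 18796 = (-1 - 3 + 14/3) - 18796 = ⅔ - 18796 = -56386/3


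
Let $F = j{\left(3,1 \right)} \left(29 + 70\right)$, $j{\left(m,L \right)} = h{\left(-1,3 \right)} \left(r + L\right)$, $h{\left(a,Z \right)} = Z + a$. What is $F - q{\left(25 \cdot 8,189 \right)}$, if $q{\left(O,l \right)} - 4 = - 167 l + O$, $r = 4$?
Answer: $32349$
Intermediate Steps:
$j{\left(m,L \right)} = 8 + 2 L$ ($j{\left(m,L \right)} = \left(3 - 1\right) \left(4 + L\right) = 2 \left(4 + L\right) = 8 + 2 L$)
$q{\left(O,l \right)} = 4 + O - 167 l$ ($q{\left(O,l \right)} = 4 + \left(- 167 l + O\right) = 4 + \left(O - 167 l\right) = 4 + O - 167 l$)
$F = 990$ ($F = \left(8 + 2 \cdot 1\right) \left(29 + 70\right) = \left(8 + 2\right) 99 = 10 \cdot 99 = 990$)
$F - q{\left(25 \cdot 8,189 \right)} = 990 - \left(4 + 25 \cdot 8 - 31563\right) = 990 - \left(4 + 200 - 31563\right) = 990 - -31359 = 990 + 31359 = 32349$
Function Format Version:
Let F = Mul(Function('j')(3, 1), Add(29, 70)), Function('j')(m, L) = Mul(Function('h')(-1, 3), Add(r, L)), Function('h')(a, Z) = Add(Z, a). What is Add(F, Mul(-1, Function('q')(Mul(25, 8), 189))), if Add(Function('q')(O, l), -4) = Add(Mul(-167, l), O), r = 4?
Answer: 32349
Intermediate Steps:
Function('j')(m, L) = Add(8, Mul(2, L)) (Function('j')(m, L) = Mul(Add(3, -1), Add(4, L)) = Mul(2, Add(4, L)) = Add(8, Mul(2, L)))
Function('q')(O, l) = Add(4, O, Mul(-167, l)) (Function('q')(O, l) = Add(4, Add(Mul(-167, l), O)) = Add(4, Add(O, Mul(-167, l))) = Add(4, O, Mul(-167, l)))
F = 990 (F = Mul(Add(8, Mul(2, 1)), Add(29, 70)) = Mul(Add(8, 2), 99) = Mul(10, 99) = 990)
Add(F, Mul(-1, Function('q')(Mul(25, 8), 189))) = Add(990, Mul(-1, Add(4, Mul(25, 8), Mul(-167, 189)))) = Add(990, Mul(-1, Add(4, 200, -31563))) = Add(990, Mul(-1, -31359)) = Add(990, 31359) = 32349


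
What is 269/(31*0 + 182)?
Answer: 269/182 ≈ 1.4780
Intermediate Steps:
269/(31*0 + 182) = 269/(0 + 182) = 269/182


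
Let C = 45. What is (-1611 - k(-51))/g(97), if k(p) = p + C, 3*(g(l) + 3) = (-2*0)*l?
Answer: 535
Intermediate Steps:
g(l) = -3 (g(l) = -3 + ((-2*0)*l)/3 = -3 + (0*l)/3 = -3 + (⅓)*0 = -3 + 0 = -3)
k(p) = 45 + p (k(p) = p + 45 = 45 + p)
(-1611 - k(-51))/g(97) = (-1611 - (45 - 51))/(-3) = (-1611 - 1*(-6))*(-⅓) = (-1611 + 6)*(-⅓) = -1605*(-⅓) = 535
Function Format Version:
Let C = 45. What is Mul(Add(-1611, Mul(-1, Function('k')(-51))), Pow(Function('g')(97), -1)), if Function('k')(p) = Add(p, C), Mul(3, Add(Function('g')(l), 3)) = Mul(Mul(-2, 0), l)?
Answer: 535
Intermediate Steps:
Function('g')(l) = -3 (Function('g')(l) = Add(-3, Mul(Rational(1, 3), Mul(Mul(-2, 0), l))) = Add(-3, Mul(Rational(1, 3), Mul(0, l))) = Add(-3, Mul(Rational(1, 3), 0)) = Add(-3, 0) = -3)
Function('k')(p) = Add(45, p) (Function('k')(p) = Add(p, 45) = Add(45, p))
Mul(Add(-1611, Mul(-1, Function('k')(-51))), Pow(Function('g')(97), -1)) = Mul(Add(-1611, Mul(-1, Add(45, -51))), Pow(-3, -1)) = Mul(Add(-1611, Mul(-1, -6)), Rational(-1, 3)) = Mul(Add(-1611, 6), Rational(-1, 3)) = Mul(-1605, Rational(-1, 3)) = 535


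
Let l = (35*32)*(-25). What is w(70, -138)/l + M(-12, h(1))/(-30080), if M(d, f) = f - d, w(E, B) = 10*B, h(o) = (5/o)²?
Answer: 50593/1052800 ≈ 0.048056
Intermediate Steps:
h(o) = 25/o²
l = -28000 (l = 1120*(-25) = -28000)
w(70, -138)/l + M(-12, h(1))/(-30080) = (10*(-138))/(-28000) + (25/1² - 1*(-12))/(-30080) = -1380*(-1/28000) + (25*1 + 12)*(-1/30080) = 69/1400 + (25 + 12)*(-1/30080) = 69/1400 + 37*(-1/30080) = 69/1400 - 37/30080 = 50593/1052800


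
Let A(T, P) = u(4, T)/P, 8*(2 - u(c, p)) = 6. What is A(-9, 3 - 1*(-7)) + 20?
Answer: 161/8 ≈ 20.125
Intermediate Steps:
u(c, p) = 5/4 (u(c, p) = 2 - ⅛*6 = 2 - ¾ = 5/4)
A(T, P) = 5/(4*P)
A(-9, 3 - 1*(-7)) + 20 = 5/(4*(3 - 1*(-7))) + 20 = 5/(4*(3 + 7)) + 20 = (5/4)/10 + 20 = (5/4)*(⅒) + 20 = ⅛ + 20 = 161/8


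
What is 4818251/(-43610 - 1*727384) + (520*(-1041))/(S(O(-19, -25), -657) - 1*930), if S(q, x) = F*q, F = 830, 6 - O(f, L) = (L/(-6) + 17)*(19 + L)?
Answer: -3633693179/324588474 ≈ -11.195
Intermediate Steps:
O(f, L) = 6 - (17 - L/6)*(19 + L) (O(f, L) = 6 - (L/(-6) + 17)*(19 + L) = 6 - (L*(-⅙) + 17)*(19 + L) = 6 - (-L/6 + 17)*(19 + L) = 6 - (17 - L/6)*(19 + L))
S(q, x) = 830*q
4818251/(-43610 - 1*727384) + (520*(-1041))/(S(O(-19, -25), -657) - 1*930) = 4818251/(-43610 - 1*727384) + (520*(-1041))/(830*(-317 - 83/6*(-25) + (⅙)*(-25)²) - 1*930) = 4818251/(-43610 - 727384) - 541320/(830*(-317 + 2075/6 + (⅙)*625) - 930) = 4818251/(-770994) - 541320/(830*(-317 + 2075/6 + 625/6) - 930) = 4818251*(-1/770994) - 541320/(830*133 - 930) = -4818251/770994 - 541320/(110390 - 930) = -4818251/770994 - 541320/109460 = -4818251/770994 - 541320*1/109460 = -4818251/770994 - 2082/421 = -3633693179/324588474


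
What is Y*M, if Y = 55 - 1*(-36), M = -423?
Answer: -38493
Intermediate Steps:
Y = 91 (Y = 55 + 36 = 91)
Y*M = 91*(-423) = -38493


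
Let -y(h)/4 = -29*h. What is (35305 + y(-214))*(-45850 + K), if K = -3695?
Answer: -519281145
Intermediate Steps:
y(h) = 116*h (y(h) = -(-116)*h = 116*h)
(35305 + y(-214))*(-45850 + K) = (35305 + 116*(-214))*(-45850 - 3695) = (35305 - 24824)*(-49545) = 10481*(-49545) = -519281145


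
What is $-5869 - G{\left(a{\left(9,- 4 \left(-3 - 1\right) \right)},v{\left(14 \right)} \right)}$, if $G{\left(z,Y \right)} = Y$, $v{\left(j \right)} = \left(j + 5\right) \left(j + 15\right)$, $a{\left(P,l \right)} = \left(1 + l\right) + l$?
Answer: $-6420$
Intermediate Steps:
$a{\left(P,l \right)} = 1 + 2 l$
$v{\left(j \right)} = \left(5 + j\right) \left(15 + j\right)$
$-5869 - G{\left(a{\left(9,- 4 \left(-3 - 1\right) \right)},v{\left(14 \right)} \right)} = -5869 - \left(75 + 14^{2} + 20 \cdot 14\right) = -5869 - \left(75 + 196 + 280\right) = -5869 - 551 = -6420$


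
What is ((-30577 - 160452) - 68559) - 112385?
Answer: -371973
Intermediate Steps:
((-30577 - 160452) - 68559) - 112385 = (-191029 - 68559) - 112385 = -259588 - 112385 = -371973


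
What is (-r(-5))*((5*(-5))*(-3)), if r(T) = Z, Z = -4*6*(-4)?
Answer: -7200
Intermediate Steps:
Z = 96 (Z = -24*(-4) = 96)
r(T) = 96
(-r(-5))*((5*(-5))*(-3)) = (-1*96)*((5*(-5))*(-3)) = -(-2400)*(-3) = -96*75 = -7200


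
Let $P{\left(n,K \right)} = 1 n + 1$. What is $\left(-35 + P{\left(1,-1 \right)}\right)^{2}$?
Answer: $1089$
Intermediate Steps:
$P{\left(n,K \right)} = 1 + n$ ($P{\left(n,K \right)} = n + 1 = 1 + n$)
$\left(-35 + P{\left(1,-1 \right)}\right)^{2} = \left(-35 + \left(1 + 1\right)\right)^{2} = \left(-35 + 2\right)^{2} = \left(-33\right)^{2} = 1089$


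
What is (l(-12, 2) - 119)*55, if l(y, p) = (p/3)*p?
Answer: -19415/3 ≈ -6471.7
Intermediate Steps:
l(y, p) = p**2/3 (l(y, p) = (p*(1/3))*p = (p/3)*p = p**2/3)
(l(-12, 2) - 119)*55 = ((1/3)*2**2 - 119)*55 = ((1/3)*4 - 119)*55 = (4/3 - 119)*55 = -353/3*55 = -19415/3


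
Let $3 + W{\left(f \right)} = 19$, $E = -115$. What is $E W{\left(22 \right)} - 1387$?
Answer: $-3227$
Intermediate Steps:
$W{\left(f \right)} = 16$ ($W{\left(f \right)} = -3 + 19 = 16$)
$E W{\left(22 \right)} - 1387 = \left(-115\right) 16 - 1387 = -1840 - 1387 = -3227$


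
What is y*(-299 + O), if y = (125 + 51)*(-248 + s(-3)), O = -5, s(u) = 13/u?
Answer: 40502528/3 ≈ 1.3501e+7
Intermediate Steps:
y = -133232/3 (y = (125 + 51)*(-248 + 13/(-3)) = 176*(-248 + 13*(-1/3)) = 176*(-248 - 13/3) = 176*(-757/3) = -133232/3 ≈ -44411.)
y*(-299 + O) = -133232*(-299 - 5)/3 = -133232/3*(-304) = 40502528/3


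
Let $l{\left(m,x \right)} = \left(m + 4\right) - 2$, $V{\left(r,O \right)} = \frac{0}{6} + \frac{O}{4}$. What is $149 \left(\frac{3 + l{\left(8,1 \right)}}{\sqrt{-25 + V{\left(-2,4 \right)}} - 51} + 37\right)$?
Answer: $\frac{4790946}{875} - \frac{3874 i \sqrt{6}}{2625} \approx 5475.4 - 3.615 i$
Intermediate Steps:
$V{\left(r,O \right)} = \frac{O}{4}$ ($V{\left(r,O \right)} = 0 \cdot \frac{1}{6} + O \frac{1}{4} = 0 + \frac{O}{4} = \frac{O}{4}$)
$l{\left(m,x \right)} = 2 + m$ ($l{\left(m,x \right)} = \left(4 + m\right) - 2 = 2 + m$)
$149 \left(\frac{3 + l{\left(8,1 \right)}}{\sqrt{-25 + V{\left(-2,4 \right)}} - 51} + 37\right) = 149 \left(\frac{3 + \left(2 + 8\right)}{\sqrt{-25 + \frac{1}{4} \cdot 4} - 51} + 37\right) = 149 \left(\frac{3 + 10}{\sqrt{-25 + 1} - 51} + 37\right) = 149 \left(\frac{13}{\sqrt{-24} - 51} + 37\right) = 149 \left(\frac{13}{2 i \sqrt{6} - 51} + 37\right) = 149 \left(\frac{13}{-51 + 2 i \sqrt{6}} + 37\right) = 149 \left(37 + \frac{13}{-51 + 2 i \sqrt{6}}\right) = 5513 + \frac{1937}{-51 + 2 i \sqrt{6}}$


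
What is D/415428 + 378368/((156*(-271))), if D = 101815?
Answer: -326667373/37526996 ≈ -8.7049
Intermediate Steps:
D/415428 + 378368/((156*(-271))) = 101815/415428 + 378368/((156*(-271))) = 101815*(1/415428) + 378368/(-42276) = 101815/415428 + 378368*(-1/42276) = 101815/415428 - 94592/10569 = -326667373/37526996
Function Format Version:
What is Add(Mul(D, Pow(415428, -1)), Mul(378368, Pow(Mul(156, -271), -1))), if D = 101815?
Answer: Rational(-326667373, 37526996) ≈ -8.7049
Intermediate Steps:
Add(Mul(D, Pow(415428, -1)), Mul(378368, Pow(Mul(156, -271), -1))) = Add(Mul(101815, Pow(415428, -1)), Mul(378368, Pow(Mul(156, -271), -1))) = Add(Mul(101815, Rational(1, 415428)), Mul(378368, Pow(-42276, -1))) = Add(Rational(101815, 415428), Mul(378368, Rational(-1, 42276))) = Add(Rational(101815, 415428), Rational(-94592, 10569)) = Rational(-326667373, 37526996)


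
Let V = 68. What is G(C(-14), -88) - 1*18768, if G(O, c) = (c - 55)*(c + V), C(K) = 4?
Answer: -15908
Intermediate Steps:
G(O, c) = (-55 + c)*(68 + c) (G(O, c) = (c - 55)*(c + 68) = (-55 + c)*(68 + c))
G(C(-14), -88) - 1*18768 = (-3740 + (-88)² + 13*(-88)) - 1*18768 = (-3740 + 7744 - 1144) - 18768 = 2860 - 18768 = -15908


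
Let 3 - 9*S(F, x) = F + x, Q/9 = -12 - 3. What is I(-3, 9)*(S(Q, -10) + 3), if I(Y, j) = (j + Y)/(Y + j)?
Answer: 175/9 ≈ 19.444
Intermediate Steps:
Q = -135 (Q = 9*(-12 - 3) = 9*(-15) = -135)
S(F, x) = 1/3 - F/9 - x/9 (S(F, x) = 1/3 - (F + x)/9 = 1/3 + (-F/9 - x/9) = 1/3 - F/9 - x/9)
I(Y, j) = 1 (I(Y, j) = (Y + j)/(Y + j) = 1)
I(-3, 9)*(S(Q, -10) + 3) = 1*((1/3 - 1/9*(-135) - 1/9*(-10)) + 3) = 1*((1/3 + 15 + 10/9) + 3) = 1*(148/9 + 3) = 1*(175/9) = 175/9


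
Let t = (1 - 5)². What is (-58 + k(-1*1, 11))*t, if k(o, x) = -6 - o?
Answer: -1008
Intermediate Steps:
t = 16 (t = (-4)² = 16)
(-58 + k(-1*1, 11))*t = (-58 + (-6 - (-1)))*16 = (-58 + (-6 - 1*(-1)))*16 = (-58 + (-6 + 1))*16 = (-58 - 5)*16 = -63*16 = -1008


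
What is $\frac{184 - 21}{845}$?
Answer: $\frac{163}{845} \approx 0.1929$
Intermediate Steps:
$\frac{184 - 21}{845} = \left(184 - 21\right) \frac{1}{845} = 163 \cdot \frac{1}{845} = \frac{163}{845}$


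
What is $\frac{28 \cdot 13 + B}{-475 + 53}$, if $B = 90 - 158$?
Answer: $- \frac{148}{211} \approx -0.70142$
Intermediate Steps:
$B = -68$
$\frac{28 \cdot 13 + B}{-475 + 53} = \frac{28 \cdot 13 - 68}{-475 + 53} = \frac{364 - 68}{-422} = \left(- \frac{1}{422}\right) 296 = - \frac{148}{211}$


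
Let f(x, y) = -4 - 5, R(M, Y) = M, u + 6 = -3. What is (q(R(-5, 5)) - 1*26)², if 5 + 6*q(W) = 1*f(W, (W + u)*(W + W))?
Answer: 7225/9 ≈ 802.78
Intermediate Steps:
u = -9 (u = -6 - 3 = -9)
f(x, y) = -9
q(W) = -7/3 (q(W) = -⅚ + (1*(-9))/6 = -⅚ + (⅙)*(-9) = -⅚ - 3/2 = -7/3)
(q(R(-5, 5)) - 1*26)² = (-7/3 - 1*26)² = (-7/3 - 26)² = (-85/3)² = 7225/9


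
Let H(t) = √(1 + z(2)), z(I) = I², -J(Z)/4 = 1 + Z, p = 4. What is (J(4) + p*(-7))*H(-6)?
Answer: -48*√5 ≈ -107.33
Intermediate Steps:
J(Z) = -4 - 4*Z (J(Z) = -4*(1 + Z) = -4 - 4*Z)
H(t) = √5 (H(t) = √(1 + 2²) = √(1 + 4) = √5)
(J(4) + p*(-7))*H(-6) = ((-4 - 4*4) + 4*(-7))*√5 = ((-4 - 16) - 28)*√5 = (-20 - 28)*√5 = -48*√5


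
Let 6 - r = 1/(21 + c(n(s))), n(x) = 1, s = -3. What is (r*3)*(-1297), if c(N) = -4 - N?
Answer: -369645/16 ≈ -23103.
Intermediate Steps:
r = 95/16 (r = 6 - 1/(21 + (-4 - 1*1)) = 6 - 1/(21 + (-4 - 1)) = 6 - 1/(21 - 5) = 6 - 1/16 = 95/16 ≈ 5.9375)
(r*3)*(-1297) = ((95/16)*3)*(-1297) = (285/16)*(-1297) = -369645/16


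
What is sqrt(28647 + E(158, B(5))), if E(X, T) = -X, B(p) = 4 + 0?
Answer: sqrt(28489) ≈ 168.79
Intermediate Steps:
B(p) = 4
sqrt(28647 + E(158, B(5))) = sqrt(28647 - 1*158) = sqrt(28647 - 158) = sqrt(28489)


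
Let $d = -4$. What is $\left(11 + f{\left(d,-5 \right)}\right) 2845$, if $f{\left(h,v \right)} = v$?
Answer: $17070$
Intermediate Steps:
$\left(11 + f{\left(d,-5 \right)}\right) 2845 = \left(11 - 5\right) 2845 = 6 \cdot 2845 = 17070$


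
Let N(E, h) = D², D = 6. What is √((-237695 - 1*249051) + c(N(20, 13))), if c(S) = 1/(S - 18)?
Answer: I*√17522854/6 ≈ 697.67*I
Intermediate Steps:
N(E, h) = 36 (N(E, h) = 6² = 36)
c(S) = 1/(-18 + S)
√((-237695 - 1*249051) + c(N(20, 13))) = √((-237695 - 1*249051) + 1/(-18 + 36)) = √((-237695 - 249051) + 1/18) = √(-486746 + 1/18) = √(-8761427/18) = I*√17522854/6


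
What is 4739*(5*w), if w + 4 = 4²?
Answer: 284340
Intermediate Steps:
w = 12 (w = -4 + 4² = -4 + 16 = 12)
4739*(5*w) = 4739*(5*12) = 4739*60 = 284340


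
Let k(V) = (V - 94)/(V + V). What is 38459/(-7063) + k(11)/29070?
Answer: -24596655089/4517071020 ≈ -5.4453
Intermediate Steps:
k(V) = (-94 + V)/(2*V) (k(V) = (-94 + V)/((2*V)) = (-94 + V)*(1/(2*V)) = (-94 + V)/(2*V))
38459/(-7063) + k(11)/29070 = 38459/(-7063) + ((½)*(-94 + 11)/11)/29070 = 38459*(-1/7063) + ((½)*(1/11)*(-83))*(1/29070) = -38459/7063 - 83/22*1/29070 = -38459/7063 - 83/639540 = -24596655089/4517071020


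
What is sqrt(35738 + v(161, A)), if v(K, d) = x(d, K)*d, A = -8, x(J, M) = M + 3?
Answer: sqrt(34426) ≈ 185.54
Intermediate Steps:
x(J, M) = 3 + M
v(K, d) = d*(3 + K) (v(K, d) = (3 + K)*d = d*(3 + K))
sqrt(35738 + v(161, A)) = sqrt(35738 - 8*(3 + 161)) = sqrt(35738 - 8*164) = sqrt(35738 - 1312) = sqrt(34426)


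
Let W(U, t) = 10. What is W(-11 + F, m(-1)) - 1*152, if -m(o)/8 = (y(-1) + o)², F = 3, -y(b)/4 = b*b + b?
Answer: -142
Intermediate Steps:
y(b) = -4*b - 4*b² (y(b) = -4*(b*b + b) = -4*(b² + b) = -4*(b + b²) = -4*b - 4*b²)
m(o) = -8*o² (m(o) = -8*(-4*(-1)*(1 - 1) + o)² = -8*(-4*(-1)*0 + o)² = -8*(0 + o)² = -8*o²)
W(-11 + F, m(-1)) - 1*152 = 10 - 1*152 = 10 - 152 = -142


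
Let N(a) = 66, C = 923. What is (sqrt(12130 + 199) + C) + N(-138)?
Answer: 989 + sqrt(12329) ≈ 1100.0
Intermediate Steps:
(sqrt(12130 + 199) + C) + N(-138) = (sqrt(12130 + 199) + 923) + 66 = (sqrt(12329) + 923) + 66 = (923 + sqrt(12329)) + 66 = 989 + sqrt(12329)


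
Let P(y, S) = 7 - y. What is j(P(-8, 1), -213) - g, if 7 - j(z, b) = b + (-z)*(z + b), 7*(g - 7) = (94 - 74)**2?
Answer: -19699/7 ≈ -2814.1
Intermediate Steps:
g = 449/7 (g = 7 + (94 - 74)**2/7 = 7 + (1/7)*20**2 = 7 + (1/7)*400 = 7 + 400/7 = 449/7 ≈ 64.143)
j(z, b) = 7 - b + z*(b + z) (j(z, b) = 7 - (b + (-z)*(z + b)) = 7 - (b + (-z)*(b + z)) = 7 - (b - z*(b + z)) = 7 + (-b + z*(b + z)) = 7 - b + z*(b + z))
j(P(-8, 1), -213) - g = (7 + (7 - 1*(-8))**2 - 1*(-213) - 213*(7 - 1*(-8))) - 1*449/7 = (7 + (7 + 8)**2 + 213 - 213*(7 + 8)) - 449/7 = (7 + 15**2 + 213 - 213*15) - 449/7 = (7 + 225 + 213 - 3195) - 449/7 = -2750 - 449/7 = -19699/7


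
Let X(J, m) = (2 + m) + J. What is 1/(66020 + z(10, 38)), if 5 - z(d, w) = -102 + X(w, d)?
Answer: 1/66077 ≈ 1.5134e-5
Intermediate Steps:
X(J, m) = 2 + J + m
z(d, w) = 105 - d - w (z(d, w) = 5 - (-102 + (2 + w + d)) = 5 - (-102 + (2 + d + w)) = 5 - (-100 + d + w) = 5 + (100 - d - w) = 105 - d - w)
1/(66020 + z(10, 38)) = 1/(66020 + (105 - 1*10 - 1*38)) = 1/(66020 + (105 - 10 - 38)) = 1/(66020 + 57) = 1/66077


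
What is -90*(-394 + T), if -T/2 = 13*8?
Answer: 54180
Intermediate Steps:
T = -208 (T = -26*8 = -2*104 = -208)
-90*(-394 + T) = -90*(-394 - 208) = -90*(-602) = 54180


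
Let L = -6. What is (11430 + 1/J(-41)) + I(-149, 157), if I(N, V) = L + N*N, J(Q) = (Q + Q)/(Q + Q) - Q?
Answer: 1412251/42 ≈ 33625.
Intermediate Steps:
J(Q) = 1 - Q (J(Q) = (2*Q)/((2*Q)) - Q = (2*Q)*(1/(2*Q)) - Q = 1 - Q)
I(N, V) = -6 + N**2 (I(N, V) = -6 + N*N = -6 + N**2)
(11430 + 1/J(-41)) + I(-149, 157) = (11430 + 1/(1 - 1*(-41))) + (-6 + (-149)**2) = (11430 + 1/(1 + 41)) + (-6 + 22201) = (11430 + 1/42) + 22195 = 480061/42 + 22195 = 1412251/42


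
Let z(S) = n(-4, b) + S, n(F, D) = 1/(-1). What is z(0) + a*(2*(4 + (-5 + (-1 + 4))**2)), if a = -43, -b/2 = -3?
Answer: -689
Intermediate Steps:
b = 6 (b = -2*(-3) = 6)
n(F, D) = -1
z(S) = -1 + S
z(0) + a*(2*(4 + (-5 + (-1 + 4))**2)) = (-1 + 0) - 86*(4 + (-5 + (-1 + 4))**2) = -1 - 86*(4 + (-5 + 3)**2) = -1 - 86*(4 + (-2)**2) = -1 - 86*(4 + 4) = -1 - 86*8 = -1 - 43*16 = -1 - 688 = -689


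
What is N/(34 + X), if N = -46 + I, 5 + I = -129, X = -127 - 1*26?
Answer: 180/119 ≈ 1.5126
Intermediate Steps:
X = -153 (X = -127 - 26 = -153)
I = -134 (I = -5 - 129 = -134)
N = -180 (N = -46 - 134 = -180)
N/(34 + X) = -180/(34 - 153) = -180/(-119) = -1/119*(-180) = 180/119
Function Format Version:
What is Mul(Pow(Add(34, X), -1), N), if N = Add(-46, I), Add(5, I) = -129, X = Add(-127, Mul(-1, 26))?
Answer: Rational(180, 119) ≈ 1.5126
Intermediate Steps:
X = -153 (X = Add(-127, -26) = -153)
I = -134 (I = Add(-5, -129) = -134)
N = -180 (N = Add(-46, -134) = -180)
Mul(Pow(Add(34, X), -1), N) = Mul(Pow(Add(34, -153), -1), -180) = Mul(Pow(-119, -1), -180) = Mul(Rational(-1, 119), -180) = Rational(180, 119)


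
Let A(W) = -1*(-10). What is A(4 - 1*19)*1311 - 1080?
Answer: 12030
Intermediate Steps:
A(W) = 10
A(4 - 1*19)*1311 - 1080 = 10*1311 - 1080 = 13110 - 1080 = 12030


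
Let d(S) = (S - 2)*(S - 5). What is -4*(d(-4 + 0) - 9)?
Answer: -180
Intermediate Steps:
d(S) = (-5 + S)*(-2 + S) (d(S) = (-2 + S)*(-5 + S) = (-5 + S)*(-2 + S))
-4*(d(-4 + 0) - 9) = -4*((10 + (-4 + 0)² - 7*(-4 + 0)) - 9) = -4*((10 + (-4)² - 7*(-4)) - 9) = -4*((10 + 16 + 28) - 9) = -4*(54 - 9) = -4*45 = -180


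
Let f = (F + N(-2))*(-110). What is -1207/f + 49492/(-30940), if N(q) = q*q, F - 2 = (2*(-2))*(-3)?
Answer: -3032479/3063060 ≈ -0.99002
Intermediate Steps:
F = 14 (F = 2 + (2*(-2))*(-3) = 2 - 4*(-3) = 2 + 12 = 14)
N(q) = q**2
f = -1980 (f = (14 + (-2)**2)*(-110) = (14 + 4)*(-110) = 18*(-110) = -1980)
-1207/f + 49492/(-30940) = -1207/(-1980) + 49492/(-30940) = -1207*(-1/1980) + 49492*(-1/30940) = 1207/1980 - 12373/7735 = -3032479/3063060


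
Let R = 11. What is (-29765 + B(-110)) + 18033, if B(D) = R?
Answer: -11721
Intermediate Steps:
B(D) = 11
(-29765 + B(-110)) + 18033 = (-29765 + 11) + 18033 = -29754 + 18033 = -11721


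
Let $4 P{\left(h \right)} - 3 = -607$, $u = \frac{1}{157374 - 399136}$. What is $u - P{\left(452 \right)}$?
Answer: $\frac{36506061}{241762} \approx 151.0$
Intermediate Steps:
$u = - \frac{1}{241762}$ ($u = \frac{1}{-241762} = - \frac{1}{241762} \approx -4.1363 \cdot 10^{-6}$)
$P{\left(h \right)} = -151$ ($P{\left(h \right)} = \frac{3}{4} + \frac{1}{4} \left(-607\right) = \frac{3}{4} - \frac{607}{4} = -151$)
$u - P{\left(452 \right)} = - \frac{1}{241762} - -151 = - \frac{1}{241762} + 151 = \frac{36506061}{241762}$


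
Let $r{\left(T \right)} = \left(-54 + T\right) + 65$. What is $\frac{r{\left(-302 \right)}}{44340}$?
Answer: $- \frac{97}{14780} \approx -0.0065629$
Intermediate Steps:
$r{\left(T \right)} = 11 + T$
$\frac{r{\left(-302 \right)}}{44340} = \frac{11 - 302}{44340} = \left(-291\right) \frac{1}{44340} = - \frac{97}{14780}$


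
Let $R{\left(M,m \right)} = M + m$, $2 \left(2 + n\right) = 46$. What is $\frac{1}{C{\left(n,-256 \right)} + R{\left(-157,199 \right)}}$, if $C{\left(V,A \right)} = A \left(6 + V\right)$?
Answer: $- \frac{1}{6870} \approx -0.00014556$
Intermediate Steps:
$n = 21$ ($n = -2 + \frac{1}{2} \cdot 46 = -2 + 23 = 21$)
$\frac{1}{C{\left(n,-256 \right)} + R{\left(-157,199 \right)}} = \frac{1}{- 256 \left(6 + 21\right) + \left(-157 + 199\right)} = \frac{1}{\left(-256\right) 27 + 42} = \frac{1}{-6912 + 42} = \frac{1}{-6870} = - \frac{1}{6870}$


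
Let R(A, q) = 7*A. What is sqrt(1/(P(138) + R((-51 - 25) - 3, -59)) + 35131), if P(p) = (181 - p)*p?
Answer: 2*sqrt(254305941618)/5381 ≈ 187.43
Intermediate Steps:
P(p) = p*(181 - p)
sqrt(1/(P(138) + R((-51 - 25) - 3, -59)) + 35131) = sqrt(1/(138*(181 - 1*138) + 7*((-51 - 25) - 3)) + 35131) = sqrt(1/(138*(181 - 138) + 7*(-76 - 3)) + 35131) = sqrt(1/(138*43 + 7*(-79)) + 35131) = sqrt(1/(5934 - 553) + 35131) = sqrt(1/5381 + 35131) = sqrt(189039912/5381) = 2*sqrt(254305941618)/5381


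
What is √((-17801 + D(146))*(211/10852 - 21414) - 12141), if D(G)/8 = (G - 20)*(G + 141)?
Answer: I*√171166876492588511/5426 ≈ 76248.0*I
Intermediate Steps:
D(G) = 8*(-20 + G)*(141 + G) (D(G) = 8*((G - 20)*(G + 141)) = 8*((-20 + G)*(141 + G)) = 8*(-20 + G)*(141 + G))
√((-17801 + D(146))*(211/10852 - 21414) - 12141) = √((-17801 + (-22560 + 8*146² + 968*146))*(211/10852 - 21414) - 12141) = √((-17801 + (-22560 + 8*21316 + 141328))*(211*(1/10852) - 21414) - 12141) = √((-17801 + (-22560 + 170528 + 141328))*(211/10852 - 21414) - 12141) = √((-17801 + 289296)*(-232384517/10852) - 12141) = √(271495*(-232384517/10852) - 12141) = √(-63091234442915/10852 - 12141) = √(-63091366197047/10852) = I*√171166876492588511/5426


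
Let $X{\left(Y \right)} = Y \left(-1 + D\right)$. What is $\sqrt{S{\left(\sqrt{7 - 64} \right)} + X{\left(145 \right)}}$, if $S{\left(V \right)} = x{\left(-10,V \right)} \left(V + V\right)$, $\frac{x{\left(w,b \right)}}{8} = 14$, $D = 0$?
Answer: $\sqrt{-145 + 224 i \sqrt{57}} \approx 27.86 + 30.351 i$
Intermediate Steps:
$x{\left(w,b \right)} = 112$ ($x{\left(w,b \right)} = 8 \cdot 14 = 112$)
$S{\left(V \right)} = 224 V$ ($S{\left(V \right)} = 112 \left(V + V\right) = 112 \cdot 2 V = 224 V$)
$X{\left(Y \right)} = - Y$ ($X{\left(Y \right)} = Y \left(-1 + 0\right) = Y \left(-1\right) = - Y$)
$\sqrt{S{\left(\sqrt{7 - 64} \right)} + X{\left(145 \right)}} = \sqrt{224 \sqrt{7 - 64} - 145} = \sqrt{224 \sqrt{-57} - 145} = \sqrt{224 i \sqrt{57} - 145} = \sqrt{-145 + 224 i \sqrt{57}}$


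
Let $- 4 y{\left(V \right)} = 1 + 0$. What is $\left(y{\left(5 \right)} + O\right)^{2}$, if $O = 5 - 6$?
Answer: $\frac{25}{16} \approx 1.5625$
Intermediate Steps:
$y{\left(V \right)} = - \frac{1}{4}$ ($y{\left(V \right)} = - \frac{1 + 0}{4} = \left(- \frac{1}{4}\right) 1 = - \frac{1}{4}$)
$O = -1$
$\left(y{\left(5 \right)} + O\right)^{2} = \left(- \frac{1}{4} - 1\right)^{2} = \left(- \frac{5}{4}\right)^{2} = \frac{25}{16}$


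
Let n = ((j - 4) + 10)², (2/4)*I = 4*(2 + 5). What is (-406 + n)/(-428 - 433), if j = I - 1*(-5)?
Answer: -1361/287 ≈ -4.7422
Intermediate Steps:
I = 56 (I = 2*(4*(2 + 5)) = 2*(4*7) = 2*28 = 56)
j = 61 (j = 56 - 1*(-5) = 56 + 5 = 61)
n = 4489 (n = ((61 - 4) + 10)² = (57 + 10)² = 67² = 4489)
(-406 + n)/(-428 - 433) = (-406 + 4489)/(-428 - 433) = 4083/(-861) = 4083*(-1/861) = -1361/287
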